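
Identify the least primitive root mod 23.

5

φ(23) = 23 − 1 = 22 = 2 · 11.
Test candidates g = 2, 3, … against the prime factors q ∈ {2, 11} of φ(23): g is a generator iff g^(22/q) ≢ 1 for every such q.
g = 2: 2^11 ≡ 1 — hits 1, so not a primitive root.
g = 3: 3^11 ≡ 1 — hits 1, so not a primitive root.
g = 4: 4^11 ≡ 1 — hits 1, so not a primitive root.
g = 5: 5^11 ≡ 22; 5^2 ≡ 2 — none is 1, so 5 is a primitive root.
Hence the least primitive root of 23 is 5.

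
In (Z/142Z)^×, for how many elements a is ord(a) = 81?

φ(142) = φ(2)·φ(71) = 1·70 = 70 = 2 · 5 · 7.
In a cyclic group of order 70, there are φ(d) elements of order d for each divisor d of 70, and zero for non-divisors.
Here 70 is not a multiple of 81, so there are no elements of order 81.

0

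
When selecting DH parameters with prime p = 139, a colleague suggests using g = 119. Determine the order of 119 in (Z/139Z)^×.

138

ord(119) | φ(139) = 139 − 1 = 138 = 2 · 3 · 23.
Divisors of 138: 1, 2, 3, 6, 23, 46, 69, 138.
Test each divisor d:
119^1 ≡ 119 (mod 139)
119^2 ≡ 122 (mod 139)
119^3 ≡ 62 (mod 139)
119^6 ≡ 91 (mod 139)
119^23 ≡ 97 (mod 139)
119^46 ≡ 96 (mod 139)
119^69 ≡ 138 (mod 139)
119^138 ≡ 1 (mod 139) ✓
Hence ord(119) = 138.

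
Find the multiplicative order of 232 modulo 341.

10

By Lagrange's theorem, ord_341(232) divides φ(341) = φ(11·31) = (11−1)·(31−1) = 10·30 = 300 = 2^2 · 3 · 5^2.
Divisors of 300: 1, 2, 3, 4, 5, 6, 10, 12, 15, 20, 25, 30, 50, 60, 75, 100, 150, 300.
Evaluate successive powers at the divisors of 300:
232^1 ≡ 232 (mod 341)
232^2 ≡ 287 (mod 341)
232^3 ≡ 89 (mod 341)
232^4 ≡ 188 (mod 341)
232^5 ≡ 309 (mod 341)
232^6 ≡ 78 (mod 341)
232^10 ≡ 1 (mod 341) ✓
Hence ord(232) = 10.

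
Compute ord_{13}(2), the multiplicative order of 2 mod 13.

By Lagrange's theorem, ord_13(2) divides φ(13) = 13 − 1 = 12 = 2^2 · 3.
Divisors of 12: 1, 2, 3, 4, 6, 12.
Check 2^d mod 13 for each divisor in increasing order:
2^1 ≡ 2
2^2 ≡ 4
2^3 ≡ 8
2^4 ≡ 3
2^6 ≡ 12
2^12 ≡ 1
The smallest such exponent is 12, so the order of 2 is 12.

12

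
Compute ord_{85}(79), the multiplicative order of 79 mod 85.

16

Since 79 ∈ (Z/85Z)^×, its order divides φ(85) = φ(5·17) = (5−1)·(17−1) = 4·16 = 64 = 2^6.
Divisors of 64: 1, 2, 4, 8, 16, 32, 64.
Test each divisor d:
79^1 ≡ 79 (mod 85)
79^2 ≡ 36 (mod 85)
79^4 ≡ 21 (mod 85)
79^8 ≡ 16 (mod 85)
79^16 ≡ 1 (mod 85) ✓
Hence ord(79) = 16.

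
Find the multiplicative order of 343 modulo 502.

By Lagrange's theorem, ord_502(343) divides φ(502) = φ(2)·φ(251) = 1·250 = 250 = 2 · 5^3.
Divisors of 250: 1, 2, 5, 10, 25, 50, 125, 250.
Test each divisor d:
343^1 ≡ 343
343^2 ≡ 181
343^5 ≡ 255
343^10 ≡ 267
343^25 ≡ 271
343^50 ≡ 149
343^125 ≡ 1
The smallest such exponent is 125, so the order of 343 is 125.

125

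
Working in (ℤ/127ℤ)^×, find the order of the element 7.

126

Since 7 ∈ (Z/127Z)^×, its order divides φ(127) = 127 − 1 = 126 = 2 · 3^2 · 7.
Divisors of 126: 1, 2, 3, 6, 7, 9, 14, 18, 21, 42, 63, 126.
Check 7^d mod 127 for each divisor in increasing order:
7^1 ≡ 7
7^2 ≡ 49
7^3 ≡ 89
7^6 ≡ 47
7^7 ≡ 75
7^9 ≡ 119
7^14 ≡ 37
7^18 ≡ 64
7^21 ≡ 108
7^42 ≡ 107
7^63 ≡ 126
7^126 ≡ 1
The smallest such exponent is 126, so the order of 7 is 126.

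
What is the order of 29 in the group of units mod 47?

46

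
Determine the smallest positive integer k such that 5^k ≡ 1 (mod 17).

The order of 5 must divide φ(17) = 17 − 1 = 16 = 2^4.
Divisors of 16: 1, 2, 4, 8, 16.
Compute 5^d (mod 17) for the divisors d until we hit 1:
5^1 ≡ 5 (mod 17)
5^2 ≡ 8 (mod 17)
5^4 ≡ 13 (mod 17)
5^8 ≡ 16 (mod 17)
5^16 ≡ 1 (mod 17) ✓
Hence ord(5) = 16.

16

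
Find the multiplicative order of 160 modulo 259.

18

ord(160) | φ(259) = φ(7·37) = (7−1)·(37−1) = 6·36 = 216 = 2^3 · 3^3.
Divisors of 216: 1, 2, 3, 4, 6, 8, 9, 12, 18, 24, 27, 36, 54, 72, 108, 216.
Compute 160^d (mod 259) for the divisors d until we hit 1:
160^1 ≡ 160
160^2 ≡ 218
160^3 ≡ 174
160^4 ≡ 127
160^6 ≡ 232
160^8 ≡ 71
160^9 ≡ 223
160^12 ≡ 211
160^18 ≡ 1
Therefore the multiplicative order of 160 modulo 259 is 18.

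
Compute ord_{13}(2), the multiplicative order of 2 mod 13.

12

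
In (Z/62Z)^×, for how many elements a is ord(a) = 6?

φ(62) = φ(2)·φ(31) = 1·30 = 30 = 2 · 3 · 5.
Since (Z/62Z)^× is cyclic of order 30, the number of elements of order d is φ(d) when d | 30 and 0 otherwise.
6 = 2 · 3 divides 30, and φ(6) = 2.

2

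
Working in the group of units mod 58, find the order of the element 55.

28

Since 55 ∈ (Z/58Z)^×, its order divides φ(58) = φ(2)·φ(29) = 1·28 = 28 = 2^2 · 7.
Divisors of 28: 1, 2, 4, 7, 14, 28.
Compute 55^d (mod 58) for the divisors d until we hit 1:
55^1 ≡ 55 (mod 58)
55^2 ≡ 9 (mod 58)
55^4 ≡ 23 (mod 58)
55^7 ≡ 17 (mod 58)
55^14 ≡ 57 (mod 58)
55^28 ≡ 1 (mod 58) ✓
So ord_58(55) = 28.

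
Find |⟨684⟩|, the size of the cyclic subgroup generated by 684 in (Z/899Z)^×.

20

The order of 684 must divide φ(899) = φ(29·31) = (29−1)·(31−1) = 28·30 = 840 = 2^3 · 3 · 5 · 7.
Divisors of 840: 1, 2, 3, 4, 5, 6, 7, 8, 10, 12, 14, 15, 20, 21, 24, 28, 30, 35, 40, 42, 56, 60, 70, 84, 105, 120, 140, 168, 210, 280, 420, 840.
Compute 684^d (mod 899) for the divisors d until we hit 1:
684^1 ≡ 684 (mod 899)
684^2 ≡ 376 (mod 899)
684^3 ≡ 70 (mod 899)
684^4 ≡ 233 (mod 899)
684^5 ≡ 249 (mod 899)
684^6 ≡ 405 (mod 899)
684^7 ≡ 128 (mod 899)
684^8 ≡ 349 (mod 899)
684^10 ≡ 869 (mod 899)
684^12 ≡ 407 (mod 899)
684^14 ≡ 202 (mod 899)
684^15 ≡ 621 (mod 899)
684^20 ≡ 1 (mod 899) ✓
Hence ord(684) = 20.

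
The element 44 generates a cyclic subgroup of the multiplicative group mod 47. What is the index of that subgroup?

1

By Lagrange's theorem, ord_47(44) divides φ(47) = 47 − 1 = 46 = 2 · 23.
Divisors of 46: 1, 2, 23, 46.
Check 44^d mod 47 for each divisor in increasing order:
44^1 ≡ 44 (mod 47)
44^2 ≡ 9 (mod 47)
44^23 ≡ 46 (mod 47)
44^46 ≡ 1 (mod 47) ✓
The order of 44 is 46, so the subgroup it generates has 46 elements.
The index is φ(47) / ord(44) = 46 / 46 = 1.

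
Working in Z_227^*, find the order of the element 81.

113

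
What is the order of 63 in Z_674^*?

By Lagrange's theorem, ord_674(63) divides φ(674) = φ(2)·φ(337) = 1·336 = 336 = 2^4 · 3 · 7.
Divisors of 336: 1, 2, 3, 4, 6, 7, 8, 12, 14, 16, 21, 24, 28, 42, 48, 56, 84, 112, 168, 336.
Compute 63^d (mod 674) for the divisors d until we hit 1:
63^1 ≡ 63 (mod 674)
63^2 ≡ 599 (mod 674)
63^3 ≡ 667 (mod 674)
63^4 ≡ 233 (mod 674)
63^6 ≡ 49 (mod 674)
63^7 ≡ 391 (mod 674)
63^8 ≡ 369 (mod 674)
63^12 ≡ 379 (mod 674)
63^14 ≡ 557 (mod 674)
63^16 ≡ 13 (mod 674)
63^21 ≡ 85 (mod 674)
63^24 ≡ 79 (mod 674)
63^28 ≡ 209 (mod 674)
63^42 ≡ 485 (mod 674)
63^48 ≡ 175 (mod 674)
63^56 ≡ 545 (mod 674)
63^84 ≡ 673 (mod 674)
63^112 ≡ 465 (mod 674)
63^168 ≡ 1 (mod 674) ✓
Therefore the multiplicative order of 63 modulo 674 is 168.

168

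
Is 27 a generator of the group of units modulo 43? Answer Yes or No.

φ(43) = 43 − 1 = 42 = 2 · 3 · 7.
27 is a primitive root mod 43 iff 27^(φ(43)/q) ≢ 1 for every prime q | φ(43), i.e. q ∈ {2, 3, 7}.
27^21 ≡ 42 (mod 43)  [q = 2: ≢ 1 ✓]
27^14 ≡ 1 (mod 43)  [q = 3: ≡ 1 ✗]
27^6 ≡ 35 (mod 43)  [q = 7: ≢ 1 ✓]
The check at q = 3 fails, so 27 generates a proper subgroup.

No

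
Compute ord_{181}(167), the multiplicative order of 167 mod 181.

90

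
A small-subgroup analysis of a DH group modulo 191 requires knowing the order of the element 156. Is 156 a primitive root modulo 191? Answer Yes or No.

No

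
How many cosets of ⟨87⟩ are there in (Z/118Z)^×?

2

By Lagrange's theorem, ord_118(87) divides φ(118) = φ(2)·φ(59) = 1·58 = 58 = 2 · 29.
Divisors of 58: 1, 2, 29, 58.
Compute 87^d (mod 118) for the divisors d until we hit 1:
87^1 ≡ 87 (mod 118)
87^2 ≡ 17 (mod 118)
87^29 ≡ 1 (mod 118) ✓
Thus |⟨87⟩| = ord(87) = 29.
The index is φ(118) / ord(87) = 58 / 29 = 2.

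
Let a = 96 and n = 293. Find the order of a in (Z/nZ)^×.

146

Since 96 ∈ (Z/293Z)^×, its order divides φ(293) = 293 − 1 = 292 = 2^2 · 73.
Divisors of 292: 1, 2, 4, 73, 146, 292.
Compute 96^d (mod 293) for the divisors d until we hit 1:
96^1 ≡ 96
96^2 ≡ 133
96^4 ≡ 109
96^73 ≡ 292
96^146 ≡ 1
So ord_293(96) = 146.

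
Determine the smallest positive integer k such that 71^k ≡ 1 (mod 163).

By Lagrange's theorem, ord_163(71) divides φ(163) = 163 − 1 = 162 = 2 · 3^4.
Divisors of 162: 1, 2, 3, 6, 9, 18, 27, 54, 81, 162.
Check 71^d mod 163 for each divisor in increasing order:
71^1 ≡ 71 (mod 163)
71^2 ≡ 151 (mod 163)
71^3 ≡ 126 (mod 163)
71^6 ≡ 65 (mod 163)
71^9 ≡ 40 (mod 163)
71^18 ≡ 133 (mod 163)
71^27 ≡ 104 (mod 163)
71^54 ≡ 58 (mod 163)
71^81 ≡ 1 (mod 163) ✓
Hence ord(71) = 81.

81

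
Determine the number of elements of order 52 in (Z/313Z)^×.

φ(313) = 313 − 1 = 312 = 2^3 · 3 · 13.
Since (Z/313Z)^× is cyclic of order 312, the number of elements of order d is φ(d) when d | 312 and 0 otherwise.
52 = 2^2 · 13 divides 312, and φ(52) = 24.

24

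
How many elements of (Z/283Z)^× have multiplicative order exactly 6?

2

φ(283) = 283 − 1 = 282 = 2 · 3 · 47.
In a cyclic group of order 282, there are φ(d) elements of order d for each divisor d of 282, and zero for non-divisors.
6 = 2 · 3 divides 282, and φ(6) = 2.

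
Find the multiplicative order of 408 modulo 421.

20

The order of 408 must divide φ(421) = 421 − 1 = 420 = 2^2 · 3 · 5 · 7.
Divisors of 420: 1, 2, 3, 4, 5, 6, 7, 10, 12, 14, 15, 20, 21, 28, 30, 35, 42, 60, 70, 84, 105, 140, 210, 420.
Evaluate successive powers at the divisors of 420:
408^1 ≡ 408
408^2 ≡ 169
408^3 ≡ 329
408^4 ≡ 354
408^5 ≡ 29
408^6 ≡ 44
408^7 ≡ 270
408^10 ≡ 420
408^12 ≡ 252
408^14 ≡ 67
408^15 ≡ 392
408^20 ≡ 1
So ord_421(408) = 20.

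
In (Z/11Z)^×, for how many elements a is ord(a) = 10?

4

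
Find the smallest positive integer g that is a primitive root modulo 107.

2

φ(107) = 107 − 1 = 106 = 2 · 53.
Test candidates g = 2, 3, … against the prime factors q ∈ {2, 53} of φ(107): g is a generator iff g^(106/q) ≢ 1 for every such q.
g = 2: 2^53 ≡ 106; 2^2 ≡ 4 — none is 1, so 2 is a primitive root.
Hence the least primitive root of 107 is 2.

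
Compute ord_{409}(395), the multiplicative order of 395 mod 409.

136

The order of 395 must divide φ(409) = 409 − 1 = 408 = 2^3 · 3 · 17.
Divisors of 408: 1, 2, 3, 4, 6, 8, 12, 17, 24, 34, 51, 68, 102, 136, 204, 408.
Check 395^d mod 409 for each divisor in increasing order:
395^1 ≡ 395 (mod 409)
395^2 ≡ 196 (mod 409)
395^3 ≡ 119 (mod 409)
395^4 ≡ 379 (mod 409)
395^6 ≡ 255 (mod 409)
395^8 ≡ 82 (mod 409)
395^12 ≡ 403 (mod 409)
395^17 ≡ 343 (mod 409)
395^24 ≡ 36 (mod 409)
395^34 ≡ 266 (mod 409)
395^51 ≡ 31 (mod 409)
395^68 ≡ 408 (mod 409)
395^102 ≡ 143 (mod 409)
395^136 ≡ 1 (mod 409) ✓
The smallest such exponent is 136, so the order of 395 is 136.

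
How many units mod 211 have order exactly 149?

0

φ(211) = 211 − 1 = 210 = 2 · 3 · 5 · 7.
(Z/211Z)^× is cyclic (|G| = 210); a cyclic group of order m has exactly φ(d) elements of each order d | m, and none otherwise.
Here 210 is not a multiple of 149, so there are no elements of order 149.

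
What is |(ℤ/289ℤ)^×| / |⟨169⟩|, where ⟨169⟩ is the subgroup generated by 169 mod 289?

The order of 169 must divide φ(289) = φ(17^2) = 17·(17−1) = 272 = 2^4 · 17.
Divisors of 272: 1, 2, 4, 8, 16, 17, 34, 68, 136, 272.
Check 169^d mod 289 for each divisor in increasing order:
169^1 ≡ 169 (mod 289)
169^2 ≡ 239 (mod 289)
169^4 ≡ 188 (mod 289)
169^8 ≡ 86 (mod 289)
169^16 ≡ 171 (mod 289)
169^17 ≡ 288 (mod 289)
169^34 ≡ 1 (mod 289) ✓
The order of 169 is 34, so the subgroup it generates has 34 elements.
Index = |(Z/289Z)^×| / |⟨169⟩| = 272 / 34 = 8.

8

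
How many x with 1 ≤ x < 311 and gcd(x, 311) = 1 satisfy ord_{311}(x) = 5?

4

φ(311) = 311 − 1 = 310 = 2 · 5 · 31.
In a cyclic group of order 310, there are φ(d) elements of order d for each divisor d of 310, and zero for non-divisors.
5 | 310, and φ(5) = 5 − 1 = 4.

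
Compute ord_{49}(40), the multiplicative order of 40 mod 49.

42

By Lagrange's theorem, ord_49(40) divides φ(49) = φ(7^2) = 7·(7−1) = 42 = 2 · 3 · 7.
Divisors of 42: 1, 2, 3, 6, 7, 14, 21, 42.
Compute 40^d (mod 49) for the divisors d until we hit 1:
40^1 ≡ 40 (mod 49)
40^2 ≡ 32 (mod 49)
40^3 ≡ 6 (mod 49)
40^6 ≡ 36 (mod 49)
40^7 ≡ 19 (mod 49)
40^14 ≡ 18 (mod 49)
40^21 ≡ 48 (mod 49)
40^42 ≡ 1 (mod 49) ✓
The smallest such exponent is 42, so the order of 40 is 42.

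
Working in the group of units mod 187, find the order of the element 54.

Since 54 ∈ (Z/187Z)^×, its order divides φ(187) = φ(11·17) = (11−1)·(17−1) = 10·16 = 160 = 2^5 · 5.
Divisors of 160: 1, 2, 4, 5, 8, 10, 16, 20, 32, 40, 80, 160.
Test each divisor d:
54^1 ≡ 54 (mod 187)
54^2 ≡ 111 (mod 187)
54^4 ≡ 166 (mod 187)
54^5 ≡ 175 (mod 187)
54^8 ≡ 67 (mod 187)
54^10 ≡ 144 (mod 187)
54^16 ≡ 1 (mod 187) ✓
Therefore the multiplicative order of 54 modulo 187 is 16.

16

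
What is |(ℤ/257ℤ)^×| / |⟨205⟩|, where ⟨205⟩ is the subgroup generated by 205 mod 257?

2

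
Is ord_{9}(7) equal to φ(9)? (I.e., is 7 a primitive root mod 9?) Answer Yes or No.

No

φ(9) = φ(3^2) = 3·(3−1) = 6 = 2 · 3.
7 is a primitive root mod 9 iff 7^(φ(9)/q) ≢ 1 for every prime q | φ(9), i.e. q ∈ {2, 3}.
7^3 ≡ 1 (mod 9)  [q = 2: ≡ 1 ✗]
7^2 ≡ 4 (mod 9)  [q = 3: ≢ 1 ✓]
The check at q = 2 fails, so 7 generates a proper subgroup.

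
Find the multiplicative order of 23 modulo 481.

12

Since 23 ∈ (Z/481Z)^×, its order divides φ(481) = φ(13·37) = (13−1)·(37−1) = 12·36 = 432 = 2^4 · 3^3.
Divisors of 432: 1, 2, 3, 4, 6, 8, 9, 12, 16, 18, 24, 27, 36, 48, 54, 72, 108, 144, 216, 432.
Evaluate successive powers at the divisors of 432:
23^1 ≡ 23
23^2 ≡ 48
23^3 ≡ 142
23^4 ≡ 380
23^6 ≡ 443
23^8 ≡ 100
23^9 ≡ 376
23^12 ≡ 1
The smallest such exponent is 12, so the order of 23 is 12.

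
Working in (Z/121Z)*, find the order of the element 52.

The order of 52 must divide φ(121) = φ(11^2) = 11·(11−1) = 110 = 2 · 5 · 11.
Divisors of 110: 1, 2, 5, 10, 11, 22, 55, 110.
Evaluate successive powers at the divisors of 110:
52^1 ≡ 52 (mod 121)
52^2 ≡ 42 (mod 121)
52^5 ≡ 10 (mod 121)
52^10 ≡ 100 (mod 121)
52^11 ≡ 118 (mod 121)
52^22 ≡ 9 (mod 121)
52^55 ≡ 120 (mod 121)
52^110 ≡ 1 (mod 121) ✓
Hence ord(52) = 110.

110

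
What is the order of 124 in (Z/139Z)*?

69

The order of 124 must divide φ(139) = 139 − 1 = 138 = 2 · 3 · 23.
Divisors of 138: 1, 2, 3, 6, 23, 46, 69, 138.
Compute 124^d (mod 139) for the divisors d until we hit 1:
124^1 ≡ 124 (mod 139)
124^2 ≡ 86 (mod 139)
124^3 ≡ 100 (mod 139)
124^6 ≡ 131 (mod 139)
124^23 ≡ 42 (mod 139)
124^46 ≡ 96 (mod 139)
124^69 ≡ 1 (mod 139) ✓
So ord_139(124) = 69.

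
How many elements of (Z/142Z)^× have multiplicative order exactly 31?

φ(142) = φ(2)·φ(71) = 1·70 = 70 = 2 · 5 · 7.
(Z/142Z)^× is cyclic (|G| = 70); a cyclic group of order m has exactly φ(d) elements of each order d | m, and none otherwise.
31 does not divide 70, so no element of (Z/142Z)^× has order 31.

0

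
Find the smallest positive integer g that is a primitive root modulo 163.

2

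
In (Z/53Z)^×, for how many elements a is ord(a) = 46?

φ(53) = 53 − 1 = 52 = 2^2 · 13.
(Z/53Z)^× is cyclic (|G| = 52); a cyclic group of order m has exactly φ(d) elements of each order d | m, and none otherwise.
Since 46 ∤ 52, the count is 0.

0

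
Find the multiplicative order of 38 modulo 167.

83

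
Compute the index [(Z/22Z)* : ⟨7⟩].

1

ord(7) | φ(22) = φ(2)·φ(11) = 1·10 = 10 = 2 · 5.
Divisors of 10: 1, 2, 5, 10.
Check 7^d mod 22 for each divisor in increasing order:
7^1 ≡ 7 (mod 22)
7^2 ≡ 5 (mod 22)
7^5 ≡ 21 (mod 22)
7^10 ≡ 1 (mod 22) ✓
The order of 7 is 10, so the subgroup it generates has 10 elements.
[(Z/22Z)^× : ⟨7⟩] = 10/10 = 1.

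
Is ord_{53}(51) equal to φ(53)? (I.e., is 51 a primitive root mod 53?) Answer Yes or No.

Yes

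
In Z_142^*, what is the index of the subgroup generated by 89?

Since 89 ∈ (Z/142Z)^×, its order divides φ(142) = φ(2)·φ(71) = 1·70 = 70 = 2 · 5 · 7.
Divisors of 70: 1, 2, 5, 7, 10, 14, 35, 70.
Compute 89^d (mod 142) for the divisors d until we hit 1:
89^1 ≡ 89 (mod 142)
89^2 ≡ 111 (mod 142)
89^5 ≡ 45 (mod 142)
89^7 ≡ 25 (mod 142)
89^10 ≡ 37 (mod 142)
89^14 ≡ 57 (mod 142)
89^35 ≡ 1 (mod 142) ✓
So ord_142(89) = 35, hence |⟨89⟩| = 35.
Index = |(Z/142Z)^×| / |⟨89⟩| = 70 / 35 = 2.

2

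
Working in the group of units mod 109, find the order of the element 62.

ord(62) | φ(109) = 109 − 1 = 108 = 2^2 · 3^3.
Divisors of 108: 1, 2, 3, 4, 6, 9, 12, 18, 27, 36, 54, 108.
Evaluate successive powers at the divisors of 108:
62^1 ≡ 62 (mod 109)
62^2 ≡ 29 (mod 109)
62^3 ≡ 54 (mod 109)
62^4 ≡ 78 (mod 109)
62^6 ≡ 82 (mod 109)
62^9 ≡ 68 (mod 109)
62^12 ≡ 75 (mod 109)
62^18 ≡ 46 (mod 109)
62^27 ≡ 76 (mod 109)
62^36 ≡ 45 (mod 109)
62^54 ≡ 108 (mod 109)
62^108 ≡ 1 (mod 109) ✓
Hence ord(62) = 108.

108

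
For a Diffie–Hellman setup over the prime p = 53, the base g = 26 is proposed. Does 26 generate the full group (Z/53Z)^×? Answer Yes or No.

φ(53) = 53 − 1 = 52 = 2^2 · 13.
26 is a primitive root mod 53 iff 26^(φ(53)/q) ≢ 1 for every prime q | φ(53), i.e. q ∈ {2, 13}.
26^26 ≡ 52 (mod 53)  [q = 2: ≢ 1 ✓]
26^4 ≡ 10 (mod 53)  [q = 13: ≢ 1 ✓]
None equal 1, so ord_53(26) = 52: 26 is a primitive root.

Yes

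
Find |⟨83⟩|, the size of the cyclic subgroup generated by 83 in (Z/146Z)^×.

8

By Lagrange's theorem, ord_146(83) divides φ(146) = φ(2)·φ(73) = 1·72 = 72 = 2^3 · 3^2.
Divisors of 72: 1, 2, 3, 4, 6, 8, 9, 12, 18, 24, 36, 72.
Test each divisor d:
83^1 ≡ 83 (mod 146)
83^2 ≡ 27 (mod 146)
83^3 ≡ 51 (mod 146)
83^4 ≡ 145 (mod 146)
83^6 ≡ 119 (mod 146)
83^8 ≡ 1 (mod 146) ✓
Hence ord(83) = 8.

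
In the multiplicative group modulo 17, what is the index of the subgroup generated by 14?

Since 14 ∈ (Z/17Z)^×, its order divides φ(17) = 17 − 1 = 16 = 2^4.
Divisors of 16: 1, 2, 4, 8, 16.
Test each divisor d:
14^1 ≡ 14 (mod 17)
14^2 ≡ 9 (mod 17)
14^4 ≡ 13 (mod 17)
14^8 ≡ 16 (mod 17)
14^16 ≡ 1 (mod 17) ✓
Thus |⟨14⟩| = ord(14) = 16.
Index = |(Z/17Z)^×| / |⟨14⟩| = 16 / 16 = 1.

1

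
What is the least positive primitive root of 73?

φ(73) = 73 − 1 = 72 = 2^3 · 3^2.
Test candidates g = 2, 3, … against the prime factors q ∈ {2, 3} of φ(73): g is a generator iff g^(72/q) ≢ 1 for every such q.
g = 2: 2^36 ≡ 1 — hits 1, so not a primitive root.
g = 3: 3^36 ≡ 1 — hits 1, so not a primitive root.
g = 4: 4^36 ≡ 1 — hits 1, so not a primitive root.
g = 5: 5^36 ≡ 72; 5^24 ≡ 8 — none is 1, so 5 is a primitive root.
So 5 is the smallest generator of (Z/73Z)^×.

5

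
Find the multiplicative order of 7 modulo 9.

3

Since 7 ∈ (Z/9Z)^×, its order divides φ(9) = φ(3^2) = 3·(3−1) = 6 = 2 · 3.
Divisors of 6: 1, 2, 3, 6.
Evaluate successive powers at the divisors of 6:
7^1 ≡ 7 (mod 9)
7^2 ≡ 4 (mod 9)
7^3 ≡ 1 (mod 9) ✓
So ord_9(7) = 3.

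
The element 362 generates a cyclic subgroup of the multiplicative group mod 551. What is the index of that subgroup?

Since 362 ∈ (Z/551Z)^×, its order divides φ(551) = φ(19·29) = (19−1)·(29−1) = 18·28 = 504 = 2^3 · 3^2 · 7.
Divisors of 504: 1, 2, 3, 4, 6, 7, 8, 9, 12, 14, 18, 21, 24, 28, 36, 42, 56, 63, 72, 84, 126, 168, 252, 504.
Evaluate successive powers at the divisors of 504:
362^1 ≡ 362 (mod 551)
362^2 ≡ 457 (mod 551)
362^3 ≡ 134 (mod 551)
362^4 ≡ 20 (mod 551)
362^6 ≡ 324 (mod 551)
362^7 ≡ 476 (mod 551)
362^8 ≡ 400 (mod 551)
362^9 ≡ 438 (mod 551)
362^12 ≡ 286 (mod 551)
362^14 ≡ 115 (mod 551)
362^18 ≡ 96 (mod 551)
362^21 ≡ 191 (mod 551)
362^24 ≡ 248 (mod 551)
362^28 ≡ 1 (mod 551) ✓
Thus |⟨362⟩| = ord(362) = 28.
The index is φ(551) / ord(362) = 504 / 28 = 18.

18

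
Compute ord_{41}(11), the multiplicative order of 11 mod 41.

By Lagrange's theorem, ord_41(11) divides φ(41) = 41 − 1 = 40 = 2^3 · 5.
Divisors of 40: 1, 2, 4, 5, 8, 10, 20, 40.
Compute 11^d (mod 41) for the divisors d until we hit 1:
11^1 ≡ 11
11^2 ≡ 39
11^4 ≡ 4
11^5 ≡ 3
11^8 ≡ 16
11^10 ≡ 9
11^20 ≡ 40
11^40 ≡ 1
So ord_41(11) = 40.

40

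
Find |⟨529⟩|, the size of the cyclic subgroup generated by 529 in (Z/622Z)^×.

ord(529) | φ(622) = φ(2)·φ(311) = 1·310 = 310 = 2 · 5 · 31.
Divisors of 310: 1, 2, 5, 10, 31, 62, 155, 310.
Compute 529^d (mod 622) for the divisors d until we hit 1:
529^1 ≡ 529 (mod 622)
529^2 ≡ 563 (mod 622)
529^5 ≡ 329 (mod 622)
529^10 ≡ 13 (mod 622)
529^31 ≡ 317 (mod 622)
529^62 ≡ 347 (mod 622)
529^155 ≡ 1 (mod 622) ✓
Hence ord(529) = 155.

155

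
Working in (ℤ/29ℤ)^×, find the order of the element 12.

4

The order of 12 must divide φ(29) = 29 − 1 = 28 = 2^2 · 7.
Divisors of 28: 1, 2, 4, 7, 14, 28.
Compute 12^d (mod 29) for the divisors d until we hit 1:
12^1 ≡ 12 (mod 29)
12^2 ≡ 28 (mod 29)
12^4 ≡ 1 (mod 29) ✓
Therefore the multiplicative order of 12 modulo 29 is 4.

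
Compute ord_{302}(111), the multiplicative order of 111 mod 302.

ord(111) | φ(302) = φ(2)·φ(151) = 1·150 = 150 = 2 · 3 · 5^2.
Divisors of 150: 1, 2, 3, 5, 6, 10, 15, 25, 30, 50, 75, 150.
Compute 111^d (mod 302) for the divisors d until we hit 1:
111^1 ≡ 111 (mod 302)
111^2 ≡ 241 (mod 302)
111^3 ≡ 175 (mod 302)
111^5 ≡ 197 (mod 302)
111^6 ≡ 123 (mod 302)
111^10 ≡ 153 (mod 302)
111^15 ≡ 243 (mod 302)
111^25 ≡ 33 (mod 302)
111^30 ≡ 159 (mod 302)
111^50 ≡ 183 (mod 302)
111^75 ≡ 301 (mod 302)
111^150 ≡ 1 (mod 302) ✓
The smallest such exponent is 150, so the order of 111 is 150.

150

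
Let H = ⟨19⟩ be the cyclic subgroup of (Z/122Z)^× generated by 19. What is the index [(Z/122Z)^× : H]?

By Lagrange's theorem, ord_122(19) divides φ(122) = φ(2)·φ(61) = 1·60 = 60 = 2^2 · 3 · 5.
Divisors of 60: 1, 2, 3, 4, 5, 6, 10, 12, 15, 20, 30, 60.
Compute 19^d (mod 122) for the divisors d until we hit 1:
19^1 ≡ 19
19^2 ≡ 117
19^3 ≡ 27
19^4 ≡ 25
19^5 ≡ 109
19^6 ≡ 119
19^10 ≡ 47
19^12 ≡ 9
19^15 ≡ 121
19^20 ≡ 13
19^30 ≡ 1
The order of 19 is 30, so the subgroup it generates has 30 elements.
Index = |(Z/122Z)^×| / |⟨19⟩| = 60 / 30 = 2.

2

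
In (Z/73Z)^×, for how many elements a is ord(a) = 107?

0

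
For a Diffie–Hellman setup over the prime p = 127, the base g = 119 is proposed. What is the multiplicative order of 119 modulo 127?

14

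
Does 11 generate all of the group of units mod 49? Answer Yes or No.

No

φ(49) = φ(7^2) = 7·(7−1) = 42 = 2 · 3 · 7.
Test 11^(42/q) mod 49 for each prime factor q of 42:
11^21 ≡ 1 (mod 49)  [q = 2: ≡ 1 ✗]
11^14 ≡ 30 (mod 49)  [q = 3: ≢ 1 ✓]
11^6 ≡ 15 (mod 49)  [q = 7: ≢ 1 ✓]
Since 11^21 ≡ 1, the order of 11 divides 21 < 42, so 11 is not a primitive root.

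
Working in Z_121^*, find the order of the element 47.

By Lagrange's theorem, ord_121(47) divides φ(121) = φ(11^2) = 11·(11−1) = 110 = 2 · 5 · 11.
Divisors of 110: 1, 2, 5, 10, 11, 22, 55, 110.
Check 47^d mod 121 for each divisor in increasing order:
47^1 ≡ 47 (mod 121)
47^2 ≡ 31 (mod 121)
47^5 ≡ 34 (mod 121)
47^10 ≡ 67 (mod 121)
47^11 ≡ 3 (mod 121)
47^22 ≡ 9 (mod 121)
47^55 ≡ 1 (mod 121) ✓
Hence ord(47) = 55.

55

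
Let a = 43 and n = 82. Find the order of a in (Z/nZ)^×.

20

ord(43) | φ(82) = φ(2)·φ(41) = 1·40 = 40 = 2^3 · 5.
Divisors of 40: 1, 2, 4, 5, 8, 10, 20, 40.
Evaluate successive powers at the divisors of 40:
43^1 ≡ 43 (mod 82)
43^2 ≡ 45 (mod 82)
43^4 ≡ 57 (mod 82)
43^5 ≡ 73 (mod 82)
43^8 ≡ 51 (mod 82)
43^10 ≡ 81 (mod 82)
43^20 ≡ 1 (mod 82) ✓
Therefore the multiplicative order of 43 modulo 82 is 20.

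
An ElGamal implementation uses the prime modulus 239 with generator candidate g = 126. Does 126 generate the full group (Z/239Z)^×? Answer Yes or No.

φ(239) = 239 − 1 = 238 = 2 · 7 · 17.
126 is a primitive root mod 239 iff 126^(φ(239)/q) ≢ 1 for every prime q | φ(239), i.e. q ∈ {2, 7, 17}.
126^119 ≡ 238 (mod 239)  [q = 2: ≢ 1 ✓]
126^34 ≡ 100 (mod 239)  [q = 7: ≢ 1 ✓]
126^14 ≡ 71 (mod 239)  [q = 17: ≢ 1 ✓]
None equal 1, so ord_239(126) = 238: 126 is a primitive root.

Yes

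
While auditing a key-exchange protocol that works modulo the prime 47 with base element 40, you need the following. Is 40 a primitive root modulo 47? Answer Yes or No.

φ(47) = 47 − 1 = 46 = 2 · 23.
40 is a primitive root mod 47 iff 40^(φ(47)/q) ≢ 1 for every prime q | φ(47), i.e. q ∈ {2, 23}.
40^23 ≡ 46 (mod 47)  [q = 2: ≢ 1 ✓]
40^2 ≡ 2 (mod 47)  [q = 23: ≢ 1 ✓]
None equal 1, so ord_47(40) = 46: 40 is a primitive root.

Yes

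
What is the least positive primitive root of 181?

2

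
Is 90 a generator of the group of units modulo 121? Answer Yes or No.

Yes

φ(121) = φ(11^2) = 11·(11−1) = 110 = 2 · 5 · 11.
Test 90^(110/q) mod 121 for each prime factor q of 110:
90^55 ≡ 120 (mod 121)  [q = 2: ≢ 1 ✓]
90^22 ≡ 81 (mod 121)  [q = 5: ≢ 1 ✓]
90^10 ≡ 12 (mod 121)  [q = 11: ≢ 1 ✓]
None equal 1, so ord_121(90) = 110: 90 is a primitive root.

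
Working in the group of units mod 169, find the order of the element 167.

156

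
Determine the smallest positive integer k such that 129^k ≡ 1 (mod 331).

ord(129) | φ(331) = 331 − 1 = 330 = 2 · 3 · 5 · 11.
Divisors of 330: 1, 2, 3, 5, 6, 10, 11, 15, 22, 30, 33, 55, 66, 110, 165, 330.
Check 129^d mod 331 for each divisor in increasing order:
129^1 ≡ 129
129^2 ≡ 91
129^3 ≡ 154
129^5 ≡ 112
129^6 ≡ 215
129^10 ≡ 297
129^11 ≡ 248
129^15 ≡ 164
129^22 ≡ 269
129^30 ≡ 85
129^33 ≡ 181
129^55 ≡ 32
129^66 ≡ 323
129^110 ≡ 31
129^165 ≡ 330
129^330 ≡ 1
So ord_331(129) = 330.

330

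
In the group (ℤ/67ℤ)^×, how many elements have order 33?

20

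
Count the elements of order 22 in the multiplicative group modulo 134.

10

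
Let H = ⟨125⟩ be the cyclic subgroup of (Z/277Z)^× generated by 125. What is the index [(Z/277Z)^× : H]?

The order of 125 must divide φ(277) = 277 − 1 = 276 = 2^2 · 3 · 23.
Divisors of 276: 1, 2, 3, 4, 6, 12, 23, 46, 69, 92, 138, 276.
Compute 125^d (mod 277) for the divisors d until we hit 1:
125^1 ≡ 125 (mod 277)
125^2 ≡ 113 (mod 277)
125^3 ≡ 275 (mod 277)
125^4 ≡ 27 (mod 277)
125^6 ≡ 4 (mod 277)
125^12 ≡ 16 (mod 277)
125^23 ≡ 217 (mod 277)
125^46 ≡ 276 (mod 277)
125^69 ≡ 60 (mod 277)
125^92 ≡ 1 (mod 277) ✓
The order of 125 is 92, so the subgroup it generates has 92 elements.
[(Z/277Z)^× : ⟨125⟩] = 276/92 = 3.

3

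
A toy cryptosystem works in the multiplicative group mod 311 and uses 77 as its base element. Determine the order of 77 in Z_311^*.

The order of 77 must divide φ(311) = 311 − 1 = 310 = 2 · 5 · 31.
Divisors of 310: 1, 2, 5, 10, 31, 62, 155, 310.
Test each divisor d:
77^1 ≡ 77 (mod 311)
77^2 ≡ 20 (mod 311)
77^5 ≡ 11 (mod 311)
77^10 ≡ 121 (mod 311)
77^31 ≡ 310 (mod 311)
77^62 ≡ 1 (mod 311) ✓
Hence ord(77) = 62.

62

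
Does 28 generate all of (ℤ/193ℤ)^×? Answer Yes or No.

No

φ(193) = 193 − 1 = 192 = 2^6 · 3.
An element g generates (Z/193Z)^× iff g^(192/q) ≢ 1 (mod 193) for each prime q ∈ {2, 3}.
28^96 ≡ 1 (mod 193)  [q = 2: ≡ 1 ✗]
28^64 ≡ 84 (mod 193)  [q = 3: ≢ 1 ✓]
The check at q = 2 fails, so 28 generates a proper subgroup.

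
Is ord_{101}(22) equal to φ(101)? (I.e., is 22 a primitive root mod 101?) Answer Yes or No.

No

φ(101) = 101 − 1 = 100 = 2^2 · 5^2.
22 is a primitive root mod 101 iff 22^(φ(101)/q) ≢ 1 for every prime q | φ(101), i.e. q ∈ {2, 5}.
22^50 ≡ 1 (mod 101)  [q = 2: ≡ 1 ✗]
22^20 ≡ 84 (mod 101)  [q = 5: ≢ 1 ✓]
Since 22^50 ≡ 1, the order of 22 divides 50 < 100, so 22 is not a primitive root.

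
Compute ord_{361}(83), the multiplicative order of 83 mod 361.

57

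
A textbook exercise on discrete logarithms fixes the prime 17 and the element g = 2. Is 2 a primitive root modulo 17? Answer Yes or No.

φ(17) = 17 − 1 = 16 = 2^4.
2 is a primitive root mod 17 iff 2^(φ(17)/q) ≢ 1 for every prime q | φ(17), i.e. q ∈ {2}.
2^8 ≡ 1 (mod 17)  [q = 2: ≡ 1 ✗]
2^8 ≡ 1 shows ord(2) | 8, strictly less than φ(17); not a primitive root.

No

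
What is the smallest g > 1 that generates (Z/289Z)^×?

3

φ(289) = φ(17^2) = 17·(17−1) = 272 = 2^4 · 17.
Test candidates g = 2, 3, … against the prime factors q ∈ {2, 17} of φ(289): g is a generator iff g^(272/q) ≢ 1 for every such q.
g = 2: 2^136 ≡ 1 — hits 1, so not a primitive root.
g = 3: 3^136 ≡ 288; 3^16 ≡ 171 — none is 1, so 3 is a primitive root.
Hence the least primitive root of 289 is 3.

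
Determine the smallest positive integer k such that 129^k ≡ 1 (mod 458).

The order of 129 must divide φ(458) = φ(2)·φ(229) = 1·228 = 228 = 2^2 · 3 · 19.
Divisors of 228: 1, 2, 3, 4, 6, 12, 19, 38, 57, 76, 114, 228.
Evaluate successive powers at the divisors of 228:
129^1 ≡ 129
129^2 ≡ 153
129^3 ≡ 43
129^4 ≡ 51
129^6 ≡ 17
129^12 ≡ 289
129^19 ≡ 363
129^38 ≡ 323
129^57 ≡ 1
The smallest such exponent is 57, so the order of 129 is 57.

57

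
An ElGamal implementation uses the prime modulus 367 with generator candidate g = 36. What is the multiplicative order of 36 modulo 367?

183

The order of 36 must divide φ(367) = 367 − 1 = 366 = 2 · 3 · 61.
Divisors of 366: 1, 2, 3, 6, 61, 122, 183, 366.
Test each divisor d:
36^1 ≡ 36 (mod 367)
36^2 ≡ 195 (mod 367)
36^3 ≡ 47 (mod 367)
36^6 ≡ 7 (mod 367)
36^61 ≡ 283 (mod 367)
36^122 ≡ 83 (mod 367)
36^183 ≡ 1 (mod 367) ✓
Hence ord(36) = 183.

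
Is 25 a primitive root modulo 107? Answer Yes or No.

No

φ(107) = 107 − 1 = 106 = 2 · 53.
Test 25^(106/q) mod 107 for each prime factor q of 106:
25^53 ≡ 1 (mod 107)  [q = 2: ≡ 1 ✗]
25^2 ≡ 90 (mod 107)  [q = 53: ≢ 1 ✓]
The check at q = 2 fails, so 25 generates a proper subgroup.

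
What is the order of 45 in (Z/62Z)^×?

15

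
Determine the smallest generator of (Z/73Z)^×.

5

φ(73) = 73 − 1 = 72 = 2^3 · 3^2.
g is a primitive root iff g^(72/q) ≢ 1 (mod 73) for each prime q ∈ {2, 3}.
g = 2: 2^36 ≡ 1 — hits 1, so not a primitive root.
g = 3: 3^36 ≡ 1 — hits 1, so not a primitive root.
g = 4: 4^36 ≡ 1 — hits 1, so not a primitive root.
g = 5: 5^36 ≡ 72; 5^24 ≡ 8 — none is 1, so 5 is a primitive root.
Hence the least primitive root of 73 is 5.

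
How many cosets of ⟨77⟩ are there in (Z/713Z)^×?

6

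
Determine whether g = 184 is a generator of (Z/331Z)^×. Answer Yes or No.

φ(331) = 331 − 1 = 330 = 2 · 3 · 5 · 11.
An element g generates (Z/331Z)^× iff g^(330/q) ≢ 1 (mod 331) for each prime q ∈ {2, 3, 5, 11}.
184^165 ≡ 1 (mod 331)  [q = 2: ≡ 1 ✗]
184^110 ≡ 299 (mod 331)  [q = 3: ≢ 1 ✓]
184^66 ≡ 323 (mod 331)  [q = 5: ≢ 1 ✓]
184^30 ≡ 120 (mod 331)  [q = 11: ≢ 1 ✓]
184^165 ≡ 1 shows ord(184) | 165, strictly less than φ(331); not a primitive root.

No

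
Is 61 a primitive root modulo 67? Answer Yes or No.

Yes

φ(67) = 67 − 1 = 66 = 2 · 3 · 11.
It suffices to check that the order of 61 is not a proper divisor of 66: compute 61^(66/q) for q ∈ {2, 3, 11}.
61^33 ≡ 66 (mod 67)  [q = 2: ≢ 1 ✓]
61^22 ≡ 37 (mod 67)  [q = 3: ≢ 1 ✓]
61^6 ≡ 24 (mod 67)  [q = 11: ≢ 1 ✓]
None equal 1, so ord_67(61) = 66: 61 is a primitive root.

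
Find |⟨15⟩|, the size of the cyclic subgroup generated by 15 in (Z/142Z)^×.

35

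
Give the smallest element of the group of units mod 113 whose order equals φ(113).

3

φ(113) = 113 − 1 = 112 = 2^4 · 7.
Test candidates g = 2, 3, … against the prime factors q ∈ {2, 7} of φ(113): g is a generator iff g^(112/q) ≢ 1 for every such q.
g = 2: 2^56 ≡ 1 — hits 1, so not a primitive root.
g = 3: 3^56 ≡ 112; 3^16 ≡ 49 — none is 1, so 3 is a primitive root.
The smallest primitive root modulo 113 is 3.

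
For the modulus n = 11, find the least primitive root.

φ(11) = 11 − 1 = 10 = 2 · 5.
g is a primitive root iff g^(10/q) ≢ 1 (mod 11) for each prime q ∈ {2, 5}.
g = 2: 2^5 ≡ 10; 2^2 ≡ 4 — none is 1, so 2 is a primitive root.
Hence the least primitive root of 11 is 2.

2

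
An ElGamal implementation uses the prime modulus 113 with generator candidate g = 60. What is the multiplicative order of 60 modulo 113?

28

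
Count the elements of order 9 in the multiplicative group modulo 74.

φ(74) = φ(2)·φ(37) = 1·36 = 36 = 2^2 · 3^2.
(Z/74Z)^× is cyclic (|G| = 36); a cyclic group of order m has exactly φ(d) elements of each order d | m, and none otherwise.
9 = 3^2 divides 36, and φ(9) = 6.

6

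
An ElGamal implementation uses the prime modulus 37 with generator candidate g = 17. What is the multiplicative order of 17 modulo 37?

36

Since 17 ∈ (Z/37Z)^×, its order divides φ(37) = 37 − 1 = 36 = 2^2 · 3^2.
Divisors of 36: 1, 2, 3, 4, 6, 9, 12, 18, 36.
Evaluate successive powers at the divisors of 36:
17^1 ≡ 17 (mod 37)
17^2 ≡ 30 (mod 37)
17^3 ≡ 29 (mod 37)
17^4 ≡ 12 (mod 37)
17^6 ≡ 27 (mod 37)
17^9 ≡ 6 (mod 37)
17^12 ≡ 26 (mod 37)
17^18 ≡ 36 (mod 37)
17^36 ≡ 1 (mod 37) ✓
Therefore the multiplicative order of 17 modulo 37 is 36.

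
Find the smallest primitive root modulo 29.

φ(29) = 29 − 1 = 28 = 2^2 · 7.
g is a primitive root iff g^(28/q) ≢ 1 (mod 29) for each prime q ∈ {2, 7}.
g = 2: 2^14 ≡ 28; 2^4 ≡ 16 — none is 1, so 2 is a primitive root.
Hence the least primitive root of 29 is 2.

2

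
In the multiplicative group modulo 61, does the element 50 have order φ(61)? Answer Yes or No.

No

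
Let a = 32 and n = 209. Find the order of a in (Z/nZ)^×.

Since 32 ∈ (Z/209Z)^×, its order divides φ(209) = φ(11·19) = (11−1)·(19−1) = 10·18 = 180 = 2^2 · 3^2 · 5.
Divisors of 180: 1, 2, 3, 4, 5, 6, 9, 10, 12, 15, 18, 20, 30, 36, 45, 60, 90, 180.
Compute 32^d (mod 209) for the divisors d until we hit 1:
32^1 ≡ 32 (mod 209)
32^2 ≡ 188 (mod 209)
32^3 ≡ 164 (mod 209)
32^4 ≡ 23 (mod 209)
32^5 ≡ 109 (mod 209)
32^6 ≡ 144 (mod 209)
32^9 ≡ 208 (mod 209)
32^10 ≡ 177 (mod 209)
32^12 ≡ 45 (mod 209)
32^15 ≡ 65 (mod 209)
32^18 ≡ 1 (mod 209) ✓
Therefore the multiplicative order of 32 modulo 209 is 18.

18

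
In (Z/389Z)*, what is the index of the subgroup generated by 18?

1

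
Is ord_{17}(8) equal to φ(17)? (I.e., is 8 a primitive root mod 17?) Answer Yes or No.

No

φ(17) = 17 − 1 = 16 = 2^4.
It suffices to check that the order of 8 is not a proper divisor of 16: compute 8^(16/q) for q ∈ {2}.
8^8 ≡ 1 (mod 17)  [q = 2: ≡ 1 ✗]
8^8 ≡ 1 shows ord(8) | 8, strictly less than φ(17); not a primitive root.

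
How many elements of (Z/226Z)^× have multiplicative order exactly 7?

6

φ(226) = φ(2)·φ(113) = 1·112 = 112 = 2^4 · 7.
In a cyclic group of order 112, there are φ(d) elements of order d for each divisor d of 112, and zero for non-divisors.
7 | 112, and φ(7) = 7 − 1 = 6.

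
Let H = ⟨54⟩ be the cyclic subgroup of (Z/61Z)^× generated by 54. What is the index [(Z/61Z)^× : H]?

By Lagrange's theorem, ord_61(54) divides φ(61) = 61 − 1 = 60 = 2^2 · 3 · 5.
Divisors of 60: 1, 2, 3, 4, 5, 6, 10, 12, 15, 20, 30, 60.
Test each divisor d:
54^1 ≡ 54 (mod 61)
54^2 ≡ 49 (mod 61)
54^3 ≡ 23 (mod 61)
54^4 ≡ 22 (mod 61)
54^5 ≡ 29 (mod 61)
54^6 ≡ 41 (mod 61)
54^10 ≡ 48 (mod 61)
54^12 ≡ 34 (mod 61)
54^15 ≡ 50 (mod 61)
54^20 ≡ 47 (mod 61)
54^30 ≡ 60 (mod 61)
54^60 ≡ 1 (mod 61) ✓
So ord_61(54) = 60, hence |⟨54⟩| = 60.
Index = |(Z/61Z)^×| / |⟨54⟩| = 60 / 60 = 1.

1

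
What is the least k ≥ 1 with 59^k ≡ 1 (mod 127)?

18

Since 59 ∈ (Z/127Z)^×, its order divides φ(127) = 127 − 1 = 126 = 2 · 3^2 · 7.
Divisors of 126: 1, 2, 3, 6, 7, 9, 14, 18, 21, 42, 63, 126.
Test each divisor d:
59^1 ≡ 59 (mod 127)
59^2 ≡ 52 (mod 127)
59^3 ≡ 20 (mod 127)
59^6 ≡ 19 (mod 127)
59^7 ≡ 105 (mod 127)
59^9 ≡ 126 (mod 127)
59^14 ≡ 103 (mod 127)
59^18 ≡ 1 (mod 127) ✓
The smallest such exponent is 18, so the order of 59 is 18.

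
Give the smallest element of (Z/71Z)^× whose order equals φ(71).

φ(71) = 71 − 1 = 70 = 2 · 5 · 7.
Test candidates g = 2, 3, … against the prime factors q ∈ {2, 5, 7} of φ(71): g is a generator iff g^(70/q) ≢ 1 for every such q.
g = 2: 2^35 ≡ 1 — hits 1, so not a primitive root.
g = 3: 3^35 ≡ 1 — hits 1, so not a primitive root.
g = 4: 4^35 ≡ 1 — hits 1, so not a primitive root.
g = 5: 5^35 ≡ 1 — hits 1, so not a primitive root.
g = 6: 6^35 ≡ 1 — hits 1, so not a primitive root.
g = 7: 7^35 ≡ 70; 7^14 ≡ 54; 7^10 ≡ 45 — none is 1, so 7 is a primitive root.
So 7 is the smallest generator of (Z/71Z)^×.

7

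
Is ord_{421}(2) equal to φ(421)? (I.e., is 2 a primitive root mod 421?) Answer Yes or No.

φ(421) = 421 − 1 = 420 = 2^2 · 3 · 5 · 7.
2 is a primitive root mod 421 iff 2^(φ(421)/q) ≢ 1 for every prime q | φ(421), i.e. q ∈ {2, 3, 5, 7}.
2^210 ≡ 420 (mod 421)  [q = 2: ≢ 1 ✓]
2^140 ≡ 400 (mod 421)  [q = 3: ≢ 1 ✓]
2^84 ≡ 279 (mod 421)  [q = 5: ≢ 1 ✓]
2^60 ≡ 370 (mod 421)  [q = 7: ≢ 1 ✓]
All checks pass, so 2 has order 420 and is a primitive root modulo 421.

Yes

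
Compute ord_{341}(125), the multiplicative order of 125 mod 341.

5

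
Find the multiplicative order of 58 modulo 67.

ord(58) | φ(67) = 67 − 1 = 66 = 2 · 3 · 11.
Divisors of 66: 1, 2, 3, 6, 11, 22, 33, 66.
Test each divisor d:
58^1 ≡ 58 (mod 67)
58^2 ≡ 14 (mod 67)
58^3 ≡ 8 (mod 67)
58^6 ≡ 64 (mod 67)
58^11 ≡ 66 (mod 67)
58^22 ≡ 1 (mod 67) ✓
Therefore the multiplicative order of 58 modulo 67 is 22.

22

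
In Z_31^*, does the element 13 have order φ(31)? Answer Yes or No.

φ(31) = 31 − 1 = 30 = 2 · 3 · 5.
An element g generates (Z/31Z)^× iff g^(30/q) ≢ 1 (mod 31) for each prime q ∈ {2, 3, 5}.
13^15 ≡ 30 (mod 31)  [q = 2: ≢ 1 ✓]
13^10 ≡ 5 (mod 31)  [q = 3: ≢ 1 ✓]
13^6 ≡ 16 (mod 31)  [q = 5: ≢ 1 ✓]
None equal 1, so ord_31(13) = 30: 13 is a primitive root.

Yes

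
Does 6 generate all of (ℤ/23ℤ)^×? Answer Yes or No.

φ(23) = 23 − 1 = 22 = 2 · 11.
It suffices to check that the order of 6 is not a proper divisor of 22: compute 6^(22/q) for q ∈ {2, 11}.
6^11 ≡ 1 (mod 23)  [q = 2: ≡ 1 ✗]
6^2 ≡ 13 (mod 23)  [q = 11: ≢ 1 ✓]
The check at q = 2 fails, so 6 generates a proper subgroup.

No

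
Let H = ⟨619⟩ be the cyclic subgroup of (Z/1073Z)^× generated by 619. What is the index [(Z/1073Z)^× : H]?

12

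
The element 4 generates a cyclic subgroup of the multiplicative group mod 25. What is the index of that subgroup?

2

By Lagrange's theorem, ord_25(4) divides φ(25) = φ(5^2) = 5·(5−1) = 20 = 2^2 · 5.
Divisors of 20: 1, 2, 4, 5, 10, 20.
Check 4^d mod 25 for each divisor in increasing order:
4^1 ≡ 4 (mod 25)
4^2 ≡ 16 (mod 25)
4^4 ≡ 6 (mod 25)
4^5 ≡ 24 (mod 25)
4^10 ≡ 1 (mod 25) ✓
The order of 4 is 10, so the subgroup it generates has 10 elements.
Index = |(Z/25Z)^×| / |⟨4⟩| = 20 / 10 = 2.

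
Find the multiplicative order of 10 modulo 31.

15

Since 10 ∈ (Z/31Z)^×, its order divides φ(31) = 31 − 1 = 30 = 2 · 3 · 5.
Divisors of 30: 1, 2, 3, 5, 6, 10, 15, 30.
Test each divisor d:
10^1 ≡ 10 (mod 31)
10^2 ≡ 7 (mod 31)
10^3 ≡ 8 (mod 31)
10^5 ≡ 25 (mod 31)
10^6 ≡ 2 (mod 31)
10^10 ≡ 5 (mod 31)
10^15 ≡ 1 (mod 31) ✓
Hence ord(10) = 15.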